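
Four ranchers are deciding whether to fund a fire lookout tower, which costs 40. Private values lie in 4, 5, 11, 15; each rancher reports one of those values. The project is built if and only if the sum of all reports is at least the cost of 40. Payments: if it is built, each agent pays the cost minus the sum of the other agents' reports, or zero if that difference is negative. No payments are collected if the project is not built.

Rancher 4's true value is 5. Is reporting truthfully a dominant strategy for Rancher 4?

Yes

Check each profile of the others' reports and compare truth against every alternative report.
Others report (11, 15, 15): truth gives 5, best alternative gives 5.
Others report (15, 11, 15): truth gives 5, best alternative gives 5.
Others report (15, 15, 11): truth gives 5, best alternative gives 5.
Others report (15, 15, 15): truth gives 5, best alternative gives 5.
Others report (11, 11, 15): truth gives 2, best alternative gives 2.
Others report (11, 15, 11): truth gives 2, best alternative gives 2.
(Remaining 58 profiles checked similarly; truth is weakly best in each.)
In every case the truthful report is at least as good as any alternative, so it is a dominant strategy.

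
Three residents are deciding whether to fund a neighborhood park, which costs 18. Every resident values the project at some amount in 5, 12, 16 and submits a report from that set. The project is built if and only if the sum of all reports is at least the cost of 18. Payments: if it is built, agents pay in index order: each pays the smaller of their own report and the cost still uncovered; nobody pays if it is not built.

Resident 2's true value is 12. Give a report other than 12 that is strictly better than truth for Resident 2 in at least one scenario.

Suppose Resident 1 reports 5 and Resident 3 reports 12.
Report 12: project built, pays 12, utility 12 - 12 = 0.
Report 5: project built, pays 5, utility 12 - 5 = 7.
So reporting 5 beats truth here (7 > 0).

5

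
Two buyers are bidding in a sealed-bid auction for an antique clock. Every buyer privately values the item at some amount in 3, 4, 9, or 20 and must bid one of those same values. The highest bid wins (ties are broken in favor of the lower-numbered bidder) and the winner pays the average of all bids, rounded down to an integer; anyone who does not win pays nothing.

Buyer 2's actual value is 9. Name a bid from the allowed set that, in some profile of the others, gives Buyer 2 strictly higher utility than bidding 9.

4

Suppose Buyer 1 bids 3.
Bid 9: wins, pays 6, utility 9 - 6 = 3.
Bid 4: wins, pays 3, utility 9 - 3 = 6.
So bidding 4 beats truth here (6 > 3).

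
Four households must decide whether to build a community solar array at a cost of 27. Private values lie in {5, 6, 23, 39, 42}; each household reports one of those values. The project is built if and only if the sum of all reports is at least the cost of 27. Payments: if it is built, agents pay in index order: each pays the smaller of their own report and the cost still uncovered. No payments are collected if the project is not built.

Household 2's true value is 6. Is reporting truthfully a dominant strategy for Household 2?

Consider the case where Household 1 reports 5, Household 3 reports 5 and Household 4 reports 23.
Truthful report 6: project built, pays 6, utility 6 - 6 = 0.
Report 5 instead: project built, pays 5, utility 6 - 5 = 1.
Since 1 > 0, reporting 5 is strictly better here, so truthful reporting is not dominant.

No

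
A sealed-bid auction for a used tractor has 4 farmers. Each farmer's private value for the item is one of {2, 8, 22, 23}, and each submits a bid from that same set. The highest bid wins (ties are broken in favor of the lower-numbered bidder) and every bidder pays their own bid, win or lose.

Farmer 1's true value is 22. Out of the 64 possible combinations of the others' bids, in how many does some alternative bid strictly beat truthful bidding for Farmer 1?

Others bid (2, 2, 2): truth gives 0; bid 2 gives 20 > 0. Violating.
Others bid (2, 2, 8): truth gives 0; bid 8 gives 14 > 0. Violating.
Others bid (2, 2, 23): truth gives -22; bid 23 gives -1 > -22. Violating.
Others bid (2, 8, 2): truth gives 0; bid 8 gives 14 > 0. Violating.
Others bid (2, 2, 22): truth gives 0; no alternative beats it.
Others bid (2, 8, 22): truth gives 0; no alternative beats it.
(Checking all 64 profiles: 45 have a profitable deviation, 19 do not.)

45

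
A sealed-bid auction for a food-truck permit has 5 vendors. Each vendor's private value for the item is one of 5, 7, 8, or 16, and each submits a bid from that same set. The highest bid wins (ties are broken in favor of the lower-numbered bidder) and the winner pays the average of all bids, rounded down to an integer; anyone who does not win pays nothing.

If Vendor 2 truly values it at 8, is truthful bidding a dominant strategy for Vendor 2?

Consider the case where Vendor 1 bids 5, Vendor 3 bids 5, Vendor 4 bids 5 and Vendor 5 bids 7.
Truthful bid 8: wins, pays 6, utility 8 - 6 = 2.
Bid 7 instead: wins, pays 5, utility 8 - 5 = 3.
Since 3 > 2, bidding 7 is strictly better here, so truthful bidding is not dominant.

No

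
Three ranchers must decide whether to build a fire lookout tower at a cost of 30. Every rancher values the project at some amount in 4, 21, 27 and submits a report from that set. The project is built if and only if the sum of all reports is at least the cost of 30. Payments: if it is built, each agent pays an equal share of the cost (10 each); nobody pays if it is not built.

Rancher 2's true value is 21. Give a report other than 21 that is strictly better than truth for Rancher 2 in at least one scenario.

27

Suppose Rancher 1 reports 4 and Rancher 3 reports 4.
Report 21: project not built, utility 0.
Report 27: project built, pays 10, utility 21 - 10 = 11.
So reporting 27 beats truth here (11 > 0).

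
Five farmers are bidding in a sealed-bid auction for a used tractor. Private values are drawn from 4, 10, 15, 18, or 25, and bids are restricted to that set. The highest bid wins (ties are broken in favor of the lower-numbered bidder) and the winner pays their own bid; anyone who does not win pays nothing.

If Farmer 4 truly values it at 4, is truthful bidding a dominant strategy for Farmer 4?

Yes

Check each profile of the others' bids and compare truth against every alternative bid.
Others bid (4, 4, 4, 4): truth gives 0, best alternative gives -6.
Others bid (4, 4, 4, 10): truth gives 0, best alternative gives -6.
Others bid (4, 4, 4, 15): truth gives 0, best alternative gives 0.
Others bid (4, 4, 4, 18): truth gives 0, best alternative gives 0.
Others bid (4, 4, 4, 25): truth gives 0, best alternative gives 0.
Others bid (4, 4, 10, 4): truth gives 0, best alternative gives 0.
(Remaining 619 profiles checked similarly; truth is weakly best in each.)
In every case the truthful bid is at least as good as any alternative, so it is a dominant strategy.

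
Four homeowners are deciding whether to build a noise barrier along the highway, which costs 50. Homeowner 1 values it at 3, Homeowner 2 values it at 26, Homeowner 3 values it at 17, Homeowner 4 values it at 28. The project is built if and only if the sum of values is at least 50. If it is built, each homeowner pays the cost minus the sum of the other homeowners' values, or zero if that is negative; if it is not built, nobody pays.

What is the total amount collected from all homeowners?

Total value 74 ≥ cost 50, so it is built.
Homeowner 1: others sum to 71; max(0, 50 - 71) = 0.
Homeowner 2: others sum to 48; max(0, 50 - 48) = 2.
Homeowner 3: others sum to 57; max(0, 50 - 57) = 0.
Homeowner 4: others sum to 46; max(0, 50 - 46) = 4.
Total collected = 0 + 2 + 0 + 4 = 6.

6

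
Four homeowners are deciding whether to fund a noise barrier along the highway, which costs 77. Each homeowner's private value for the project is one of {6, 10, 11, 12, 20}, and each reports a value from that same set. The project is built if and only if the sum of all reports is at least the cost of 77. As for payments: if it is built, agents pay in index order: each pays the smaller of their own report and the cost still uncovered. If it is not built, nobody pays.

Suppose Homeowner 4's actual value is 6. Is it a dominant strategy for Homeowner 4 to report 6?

Yes

Check each profile of the others' reports and compare truth against every alternative report.
Others report (6, 6, 6): truth gives 0, best alternative gives 0.
Others report (6, 6, 10): truth gives 0, best alternative gives 0.
Others report (6, 6, 11): truth gives 0, best alternative gives 0.
Others report (6, 6, 12): truth gives 0, best alternative gives 0.
Others report (6, 6, 20): truth gives 0, best alternative gives 0.
Others report (6, 10, 6): truth gives 0, best alternative gives 0.
(Remaining 119 profiles checked similarly; truth is weakly best in each.)
In every case the truthful report is at least as good as any alternative, so it is a dominant strategy.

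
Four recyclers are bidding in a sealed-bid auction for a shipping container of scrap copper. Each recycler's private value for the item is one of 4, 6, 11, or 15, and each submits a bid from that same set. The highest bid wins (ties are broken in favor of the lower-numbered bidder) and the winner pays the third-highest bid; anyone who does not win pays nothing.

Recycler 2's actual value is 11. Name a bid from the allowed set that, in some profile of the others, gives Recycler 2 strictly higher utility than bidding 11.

15

Suppose Recycler 1 bids 4, Recycler 3 bids 4 and Recycler 4 bids 15.
Bid 11: loses, pays 0, utility 0.
Bid 15: wins, pays 4, utility 11 - 4 = 7.
So bidding 15 beats truth here (7 > 0).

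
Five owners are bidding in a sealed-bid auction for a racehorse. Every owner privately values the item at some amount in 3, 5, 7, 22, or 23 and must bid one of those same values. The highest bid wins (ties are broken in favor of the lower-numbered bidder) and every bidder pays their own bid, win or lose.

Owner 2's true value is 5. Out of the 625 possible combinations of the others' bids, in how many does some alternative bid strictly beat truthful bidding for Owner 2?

Others bid (3, 3, 3, 7): truth gives -5; bid 7 gives -2 > -5. Violating.
Others bid (3, 3, 3, 22): truth gives -5; bid 3 gives -3 > -5. Violating.
Others bid (3, 3, 3, 23): truth gives -5; bid 3 gives -3 > -5. Violating.
Others bid (3, 3, 5, 7): truth gives -5; bid 7 gives -2 > -5. Violating.
Others bid (3, 3, 3, 3): truth gives 0; no alternative beats it.
Others bid (3, 3, 3, 5): truth gives 0; no alternative beats it.
(Checking all 625 profiles: 617 have a profitable deviation, 8 do not.)

617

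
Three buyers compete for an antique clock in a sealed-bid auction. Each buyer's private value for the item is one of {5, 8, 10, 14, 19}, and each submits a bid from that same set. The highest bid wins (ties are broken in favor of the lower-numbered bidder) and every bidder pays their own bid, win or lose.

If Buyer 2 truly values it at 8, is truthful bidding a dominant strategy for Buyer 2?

Consider the case where Buyer 1 bids 5 and Buyer 3 bids 10.
Truthful bid 8: loses but pays 8, utility -8.
Bid 5 instead: loses but pays 5, utility -5.
Since -5 > -8, bidding 5 is strictly better here, so truthful bidding is not dominant.

No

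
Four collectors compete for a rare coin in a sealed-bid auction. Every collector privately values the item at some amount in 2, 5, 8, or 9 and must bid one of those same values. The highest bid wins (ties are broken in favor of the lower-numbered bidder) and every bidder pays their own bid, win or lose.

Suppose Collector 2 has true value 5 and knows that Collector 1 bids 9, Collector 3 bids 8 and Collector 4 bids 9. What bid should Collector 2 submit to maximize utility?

Bid 2: loses but pays 2, utility -2.
Bid 5: loses but pays 5, utility -5.
Bid 8: loses but pays 8, utility -8.
Bid 9: loses but pays 9, utility -9.
The best choice is 2 with utility -2.

2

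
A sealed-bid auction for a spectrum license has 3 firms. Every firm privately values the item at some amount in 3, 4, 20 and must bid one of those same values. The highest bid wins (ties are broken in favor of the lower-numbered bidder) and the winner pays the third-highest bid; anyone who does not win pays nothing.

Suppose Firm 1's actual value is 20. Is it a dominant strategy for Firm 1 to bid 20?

Yes

Check each profile of the others' bids and compare truth against every alternative bid.
Others bid (3, 20): truth gives 17, best alternative gives 0.
Others bid (20, 3): truth gives 17, best alternative gives 0.
Others bid (4, 20): truth gives 16, best alternative gives 0.
Others bid (20, 4): truth gives 16, best alternative gives 0.
Others bid (3, 3): truth gives 17, best alternative gives 17.
Others bid (3, 4): truth gives 17, best alternative gives 17.
(Remaining 3 profiles checked similarly; truth is weakly best in each.)
In every case the truthful bid is at least as good as any alternative, so it is a dominant strategy.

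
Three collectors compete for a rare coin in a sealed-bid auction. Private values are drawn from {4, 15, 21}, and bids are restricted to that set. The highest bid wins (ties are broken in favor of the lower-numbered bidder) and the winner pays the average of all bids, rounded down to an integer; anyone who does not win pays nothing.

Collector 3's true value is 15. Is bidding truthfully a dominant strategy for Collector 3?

Consider the case where Collector 1 bids 4 and Collector 2 bids 15.
Truthful bid 15: loses, pays 0, utility 0.
Bid 21 instead: wins, pays 13, utility 15 - 13 = 2.
Since 2 > 0, bidding 21 is strictly better here, so truthful bidding is not dominant.

No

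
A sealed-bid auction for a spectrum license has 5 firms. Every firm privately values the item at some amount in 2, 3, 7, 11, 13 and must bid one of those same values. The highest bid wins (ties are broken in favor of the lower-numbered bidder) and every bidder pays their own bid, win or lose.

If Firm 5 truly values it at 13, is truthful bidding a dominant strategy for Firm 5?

Consider the case where Firm 1 bids 2, Firm 2 bids 2, Firm 3 bids 2 and Firm 4 bids 2.
Truthful bid 13: wins, pays 13, utility 13 - 13 = 0.
Bid 3 instead: wins, pays 3, utility 13 - 3 = 10.
Since 10 > 0, bidding 3 is strictly better here, so truthful bidding is not dominant.

No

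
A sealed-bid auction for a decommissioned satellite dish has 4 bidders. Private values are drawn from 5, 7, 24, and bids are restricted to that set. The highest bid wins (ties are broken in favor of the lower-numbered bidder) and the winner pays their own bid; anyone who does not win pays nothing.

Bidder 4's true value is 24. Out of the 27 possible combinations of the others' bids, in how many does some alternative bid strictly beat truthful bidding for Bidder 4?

1

Others bid (5, 5, 5): truth gives 0; bid 7 gives 17 > 0. Violating.
Others bid (5, 5, 7): truth gives 0; no alternative beats it.
Others bid (5, 5, 24): truth gives 0; no alternative beats it.
(Checking all 27 profiles: 1 has a profitable deviation, 26 do not.)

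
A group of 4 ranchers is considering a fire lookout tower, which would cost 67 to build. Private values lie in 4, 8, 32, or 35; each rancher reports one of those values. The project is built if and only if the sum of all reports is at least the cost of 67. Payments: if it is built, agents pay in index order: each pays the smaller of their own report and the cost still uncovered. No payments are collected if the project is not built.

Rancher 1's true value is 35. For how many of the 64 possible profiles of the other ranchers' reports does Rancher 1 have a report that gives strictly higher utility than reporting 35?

Others report (4, 4, 32): truth gives 0; report 32 gives 3 > 0. Violating.
Others report (4, 4, 35): truth gives 0; report 32 gives 3 > 0. Violating.
Others report (4, 8, 32): truth gives 0; report 32 gives 3 > 0. Violating.
Others report (4, 8, 35): truth gives 0; report 32 gives 3 > 0. Violating.
Others report (4, 4, 4): truth gives 0; no alternative beats it.
Others report (4, 4, 8): truth gives 0; no alternative beats it.
(Checking all 64 profiles: 56 have a profitable deviation, 8 do not.)

56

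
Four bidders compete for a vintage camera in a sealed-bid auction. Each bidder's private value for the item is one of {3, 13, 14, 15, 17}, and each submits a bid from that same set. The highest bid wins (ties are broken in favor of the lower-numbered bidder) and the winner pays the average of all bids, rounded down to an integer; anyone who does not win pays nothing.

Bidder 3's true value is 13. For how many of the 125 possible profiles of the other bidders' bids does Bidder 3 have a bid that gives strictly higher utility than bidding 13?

40

Others bid (3, 3, 14): truth gives 0; bid 14 gives 5 > 0. Violating.
Others bid (3, 3, 15): truth gives 0; bid 15 gives 4 > 0. Violating.
Others bid (3, 3, 17): truth gives 0; bid 17 gives 3 > 0. Violating.
Others bid (3, 13, 3): truth gives 0; bid 14 gives 5 > 0. Violating.
Others bid (3, 3, 3): truth gives 8; no alternative beats it.
Others bid (3, 3, 13): truth gives 5; no alternative beats it.
(Checking all 125 profiles: 40 have a profitable deviation, 85 do not.)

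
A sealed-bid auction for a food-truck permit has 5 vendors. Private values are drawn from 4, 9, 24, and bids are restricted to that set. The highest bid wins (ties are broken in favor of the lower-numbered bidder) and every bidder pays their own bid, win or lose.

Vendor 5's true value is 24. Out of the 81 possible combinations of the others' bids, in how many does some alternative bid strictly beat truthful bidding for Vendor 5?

66

Others bid (4, 4, 4, 4): truth gives 0; bid 9 gives 15 > 0. Violating.
Others bid (4, 4, 4, 24): truth gives -24; bid 4 gives -4 > -24. Violating.
Others bid (4, 4, 9, 24): truth gives -24; bid 4 gives -4 > -24. Violating.
Others bid (4, 4, 24, 4): truth gives -24; bid 4 gives -4 > -24. Violating.
Others bid (4, 4, 4, 9): truth gives 0; no alternative beats it.
Others bid (4, 4, 9, 4): truth gives 0; no alternative beats it.
(Checking all 81 profiles: 66 have a profitable deviation, 15 do not.)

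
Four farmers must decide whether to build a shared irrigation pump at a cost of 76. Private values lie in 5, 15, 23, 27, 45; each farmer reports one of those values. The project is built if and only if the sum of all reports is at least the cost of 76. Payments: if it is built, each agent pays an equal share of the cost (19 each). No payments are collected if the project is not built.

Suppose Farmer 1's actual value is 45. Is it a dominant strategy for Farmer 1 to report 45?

Yes

Check each profile of the others' reports and compare truth against every alternative report.
Others report (5, 5, 23): truth gives 26, best alternative gives 0.
Others report (5, 5, 27): truth gives 26, best alternative gives 0.
Others report (5, 15, 15): truth gives 26, best alternative gives 0.
Others report (5, 15, 23): truth gives 26, best alternative gives 0.
Others report (5, 15, 27): truth gives 26, best alternative gives 0.
Others report (5, 23, 5): truth gives 26, best alternative gives 0.
(Remaining 119 profiles checked similarly; truth is weakly best in each.)
In every case the truthful report is at least as good as any alternative, so it is a dominant strategy.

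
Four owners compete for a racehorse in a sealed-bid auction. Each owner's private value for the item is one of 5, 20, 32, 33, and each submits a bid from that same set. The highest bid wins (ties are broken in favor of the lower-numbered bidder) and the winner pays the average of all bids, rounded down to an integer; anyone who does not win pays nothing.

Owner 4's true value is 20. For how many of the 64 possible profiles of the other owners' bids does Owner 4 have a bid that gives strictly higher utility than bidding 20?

9

Others bid (5, 5, 20): truth gives 0; bid 32 gives 5 > 0. Violating.
Others bid (5, 5, 32): truth gives 0; bid 33 gives 2 > 0. Violating.
Others bid (5, 20, 5): truth gives 0; bid 32 gives 5 > 0. Violating.
Others bid (5, 20, 20): truth gives 0; bid 32 gives 1 > 0. Violating.
Others bid (5, 5, 5): truth gives 12; no alternative beats it.
Others bid (5, 5, 33): truth gives 0; no alternative beats it.
(Checking all 64 profiles: 9 have a profitable deviation, 55 do not.)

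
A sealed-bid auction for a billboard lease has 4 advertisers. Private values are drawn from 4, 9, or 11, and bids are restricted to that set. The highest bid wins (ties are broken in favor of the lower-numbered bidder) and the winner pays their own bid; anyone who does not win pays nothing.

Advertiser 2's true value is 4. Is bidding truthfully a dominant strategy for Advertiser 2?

Check each profile of the others' bids and compare truth against every alternative bid.
Others bid (4, 4, 4): truth gives 0, best alternative gives -5.
Others bid (4, 4, 9): truth gives 0, best alternative gives -5.
Others bid (4, 9, 4): truth gives 0, best alternative gives -5.
Others bid (4, 9, 9): truth gives 0, best alternative gives -5.
Others bid (4, 4, 11): truth gives 0, best alternative gives 0.
Others bid (4, 9, 11): truth gives 0, best alternative gives 0.
(Remaining 21 profiles checked similarly; truth is weakly best in each.)
In every case the truthful bid is at least as good as any alternative, so it is a dominant strategy.

Yes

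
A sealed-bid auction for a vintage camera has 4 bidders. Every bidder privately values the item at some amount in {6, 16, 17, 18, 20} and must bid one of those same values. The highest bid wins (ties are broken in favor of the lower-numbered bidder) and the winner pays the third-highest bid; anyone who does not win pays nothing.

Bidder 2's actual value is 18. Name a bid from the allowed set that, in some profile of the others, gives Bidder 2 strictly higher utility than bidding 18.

Suppose Bidder 1 bids 6, Bidder 3 bids 6 and Bidder 4 bids 20.
Bid 18: loses, pays 0, utility 0.
Bid 20: wins, pays 6, utility 18 - 6 = 12.
So bidding 20 beats truth here (12 > 0).

20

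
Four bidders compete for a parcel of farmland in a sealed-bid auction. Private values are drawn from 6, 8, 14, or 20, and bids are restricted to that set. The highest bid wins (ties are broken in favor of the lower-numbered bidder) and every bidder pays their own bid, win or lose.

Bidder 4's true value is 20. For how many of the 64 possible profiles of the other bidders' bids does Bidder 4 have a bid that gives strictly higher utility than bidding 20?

Others bid (6, 6, 6): truth gives 0; bid 8 gives 12 > 0. Violating.
Others bid (6, 6, 8): truth gives 0; bid 14 gives 6 > 0. Violating.
Others bid (6, 6, 20): truth gives -20; bid 6 gives -6 > -20. Violating.
Others bid (6, 8, 6): truth gives 0; bid 14 gives 6 > 0. Violating.
Others bid (6, 6, 14): truth gives 0; no alternative beats it.
Others bid (6, 8, 14): truth gives 0; no alternative beats it.
(Checking all 64 profiles: 45 have a profitable deviation, 19 do not.)

45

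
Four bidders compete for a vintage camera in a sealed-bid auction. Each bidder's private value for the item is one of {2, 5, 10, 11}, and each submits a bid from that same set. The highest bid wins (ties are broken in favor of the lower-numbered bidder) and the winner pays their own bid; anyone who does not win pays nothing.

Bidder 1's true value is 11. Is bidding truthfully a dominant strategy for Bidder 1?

No

Consider the case where Bidder 2 bids 2, Bidder 3 bids 2 and Bidder 4 bids 2.
Truthful bid 11: wins, pays 11, utility 11 - 11 = 0.
Bid 2 instead: wins, pays 2, utility 11 - 2 = 9.
Since 9 > 0, bidding 2 is strictly better here, so truthful bidding is not dominant.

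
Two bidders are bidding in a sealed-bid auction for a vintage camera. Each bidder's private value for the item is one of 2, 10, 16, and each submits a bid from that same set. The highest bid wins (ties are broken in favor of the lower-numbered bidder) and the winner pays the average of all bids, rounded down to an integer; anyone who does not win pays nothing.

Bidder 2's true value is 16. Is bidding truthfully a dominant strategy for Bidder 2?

No

Consider the case where Bidder 1 bids 2.
Truthful bid 16: wins, pays 9, utility 16 - 9 = 7.
Bid 10 instead: wins, pays 6, utility 16 - 6 = 10.
Since 10 > 7, bidding 10 is strictly better here, so truthful bidding is not dominant.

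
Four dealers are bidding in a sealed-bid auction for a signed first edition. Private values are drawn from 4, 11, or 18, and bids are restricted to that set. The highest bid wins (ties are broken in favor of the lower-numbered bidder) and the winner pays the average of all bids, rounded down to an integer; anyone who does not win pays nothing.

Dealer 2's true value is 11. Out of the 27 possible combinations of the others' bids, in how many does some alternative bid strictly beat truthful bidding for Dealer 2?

1

Others bid (11, 4, 4): truth gives 0; bid 18 gives 2 > 0. Violating.
Others bid (4, 4, 4): truth gives 6; no alternative beats it.
Others bid (4, 4, 11): truth gives 4; no alternative beats it.
(Checking all 27 profiles: 1 has a profitable deviation, 26 do not.)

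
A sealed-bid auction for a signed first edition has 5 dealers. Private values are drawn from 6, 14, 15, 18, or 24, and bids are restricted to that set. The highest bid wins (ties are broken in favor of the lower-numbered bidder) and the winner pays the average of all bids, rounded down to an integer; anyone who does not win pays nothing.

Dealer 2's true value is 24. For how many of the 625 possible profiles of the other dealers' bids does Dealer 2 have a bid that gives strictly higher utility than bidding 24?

Others bid (6, 6, 6, 6): truth gives 15; bid 14 gives 17 > 15. Violating.
Others bid (6, 6, 6, 14): truth gives 13; bid 14 gives 15 > 13. Violating.
Others bid (6, 6, 6, 15): truth gives 13; bid 15 gives 15 > 13. Violating.
Others bid (6, 6, 6, 18): truth gives 12; bid 18 gives 14 > 12. Violating.
Others bid (6, 6, 6, 24): truth gives 11; no alternative beats it.
Others bid (6, 6, 14, 24): truth gives 10; no alternative beats it.
(Checking all 625 profiles: 192 have a profitable deviation, 433 do not.)

192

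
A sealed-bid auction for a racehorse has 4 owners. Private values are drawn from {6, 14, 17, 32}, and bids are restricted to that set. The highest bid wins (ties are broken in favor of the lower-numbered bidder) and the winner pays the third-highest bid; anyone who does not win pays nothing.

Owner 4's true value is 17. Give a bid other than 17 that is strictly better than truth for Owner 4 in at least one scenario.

Suppose Owner 1 bids 6, Owner 2 bids 6 and Owner 3 bids 17.
Bid 17: loses, pays 0, utility 0.
Bid 32: wins, pays 6, utility 17 - 6 = 11.
So bidding 32 beats truth here (11 > 0).

32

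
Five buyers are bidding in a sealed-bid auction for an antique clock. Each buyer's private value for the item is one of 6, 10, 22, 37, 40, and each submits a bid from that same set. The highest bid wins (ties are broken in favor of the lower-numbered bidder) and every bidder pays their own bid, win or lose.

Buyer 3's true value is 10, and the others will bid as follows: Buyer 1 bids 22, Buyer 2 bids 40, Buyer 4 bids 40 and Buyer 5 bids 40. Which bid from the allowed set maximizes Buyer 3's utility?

6

Bid 6: loses but pays 6, utility -6.
Bid 10: loses but pays 10, utility -10.
Bid 22: loses but pays 22, utility -22.
Bid 37: loses but pays 37, utility -37.
Bid 40: loses but pays 40, utility -40.
The best choice is 6 with utility -6.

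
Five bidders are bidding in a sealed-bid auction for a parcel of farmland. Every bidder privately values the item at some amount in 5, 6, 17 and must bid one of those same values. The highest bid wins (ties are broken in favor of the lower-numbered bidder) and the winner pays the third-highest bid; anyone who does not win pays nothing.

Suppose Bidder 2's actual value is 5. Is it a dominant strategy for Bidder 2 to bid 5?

Yes

Check each profile of the others' bids and compare truth against every alternative bid.
Others bid (5, 5, 6, 6): truth gives 0, best alternative gives -1.
Others bid (5, 6, 5, 6): truth gives 0, best alternative gives -1.
Others bid (5, 6, 6, 5): truth gives 0, best alternative gives -1.
Others bid (5, 6, 6, 6): truth gives 0, best alternative gives -1.
Others bid (5, 5, 5, 5): truth gives 0, best alternative gives 0.
Others bid (5, 5, 5, 6): truth gives 0, best alternative gives 0.
(Remaining 75 profiles checked similarly; truth is weakly best in each.)
In every case the truthful bid is at least as good as any alternative, so it is a dominant strategy.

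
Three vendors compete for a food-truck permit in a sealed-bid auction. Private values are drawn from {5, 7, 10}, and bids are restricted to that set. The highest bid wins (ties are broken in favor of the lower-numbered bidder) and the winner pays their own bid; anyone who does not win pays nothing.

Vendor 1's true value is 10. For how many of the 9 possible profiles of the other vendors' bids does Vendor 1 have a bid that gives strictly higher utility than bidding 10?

4

Others bid (5, 5): truth gives 0; bid 5 gives 5 > 0. Violating.
Others bid (5, 7): truth gives 0; bid 7 gives 3 > 0. Violating.
Others bid (7, 5): truth gives 0; bid 7 gives 3 > 0. Violating.
Others bid (7, 7): truth gives 0; bid 7 gives 3 > 0. Violating.
Others bid (5, 10): truth gives 0; no alternative beats it.
Others bid (7, 10): truth gives 0; no alternative beats it.
(Checking all 9 profiles: 4 have a profitable deviation, 5 do not.)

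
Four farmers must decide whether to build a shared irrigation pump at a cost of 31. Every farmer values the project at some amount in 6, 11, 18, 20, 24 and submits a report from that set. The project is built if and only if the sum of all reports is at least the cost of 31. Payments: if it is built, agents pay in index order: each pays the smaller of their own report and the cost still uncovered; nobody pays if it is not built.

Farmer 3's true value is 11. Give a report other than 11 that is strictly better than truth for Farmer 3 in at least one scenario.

Suppose Farmer 1 reports 6, Farmer 2 reports 6 and Farmer 4 reports 18.
Report 11: project built, pays 11, utility 11 - 11 = 0.
Report 6: project built, pays 6, utility 11 - 6 = 5.
So reporting 6 beats truth here (5 > 0).

6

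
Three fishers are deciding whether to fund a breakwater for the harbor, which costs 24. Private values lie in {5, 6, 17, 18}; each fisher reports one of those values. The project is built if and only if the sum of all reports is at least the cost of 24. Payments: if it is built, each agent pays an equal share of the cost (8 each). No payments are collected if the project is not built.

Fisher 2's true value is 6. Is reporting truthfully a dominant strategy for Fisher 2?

Check each profile of the others' reports and compare truth against every alternative report.
Others report (5, 17): truth gives -2, best alternative gives -2.
Others report (5, 18): truth gives -2, best alternative gives -2.
Others report (6, 17): truth gives -2, best alternative gives -2.
Others report (6, 18): truth gives -2, best alternative gives -2.
Others report (17, 5): truth gives -2, best alternative gives -2.
Others report (17, 6): truth gives -2, best alternative gives -2.
(Remaining 10 profiles checked similarly; truth is weakly best in each.)
In every case the truthful report is at least as good as any alternative, so it is a dominant strategy.

Yes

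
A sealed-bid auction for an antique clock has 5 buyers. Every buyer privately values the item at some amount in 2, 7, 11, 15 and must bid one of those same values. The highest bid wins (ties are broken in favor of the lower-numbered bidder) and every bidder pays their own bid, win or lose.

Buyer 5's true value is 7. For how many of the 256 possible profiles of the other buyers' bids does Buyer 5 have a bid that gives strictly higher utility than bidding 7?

255

Others bid (2, 2, 2, 7): truth gives -7; bid 2 gives -2 > -7. Violating.
Others bid (2, 2, 2, 11): truth gives -7; bid 2 gives -2 > -7. Violating.
Others bid (2, 2, 2, 15): truth gives -7; bid 2 gives -2 > -7. Violating.
Others bid (2, 2, 7, 2): truth gives -7; bid 2 gives -2 > -7. Violating.
Others bid (2, 2, 2, 2): truth gives 0; no alternative beats it.
(Checking all 256 profiles: 255 have a profitable deviation, 1 does not.)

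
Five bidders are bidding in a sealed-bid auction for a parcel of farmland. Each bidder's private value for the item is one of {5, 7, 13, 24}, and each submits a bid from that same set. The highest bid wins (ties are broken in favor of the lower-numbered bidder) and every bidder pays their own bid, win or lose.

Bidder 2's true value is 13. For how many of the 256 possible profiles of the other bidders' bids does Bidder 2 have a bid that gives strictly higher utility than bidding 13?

Others bid (5, 5, 5, 5): truth gives 0; bid 7 gives 6 > 0. Violating.
Others bid (5, 5, 5, 7): truth gives 0; bid 7 gives 6 > 0. Violating.
Others bid (5, 5, 5, 24): truth gives -13; bid 5 gives -5 > -13. Violating.
Others bid (5, 5, 7, 5): truth gives 0; bid 7 gives 6 > 0. Violating.
Others bid (5, 5, 5, 13): truth gives 0; no alternative beats it.
Others bid (5, 5, 7, 13): truth gives 0; no alternative beats it.
(Checking all 256 profiles: 210 have a profitable deviation, 46 do not.)

210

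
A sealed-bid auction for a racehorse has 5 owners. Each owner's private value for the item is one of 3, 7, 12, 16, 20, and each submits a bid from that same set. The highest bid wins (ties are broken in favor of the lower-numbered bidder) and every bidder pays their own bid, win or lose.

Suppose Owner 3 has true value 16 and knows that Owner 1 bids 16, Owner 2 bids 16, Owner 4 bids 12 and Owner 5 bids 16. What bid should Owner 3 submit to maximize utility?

3

Bid 3: loses but pays 3, utility -3.
Bid 7: loses but pays 7, utility -7.
Bid 12: loses but pays 12, utility -12.
Bid 16: loses but pays 16, utility -16.
Bid 20: wins, pays 20, utility 16 - 20 = -4.
The best choice is 3 with utility -3.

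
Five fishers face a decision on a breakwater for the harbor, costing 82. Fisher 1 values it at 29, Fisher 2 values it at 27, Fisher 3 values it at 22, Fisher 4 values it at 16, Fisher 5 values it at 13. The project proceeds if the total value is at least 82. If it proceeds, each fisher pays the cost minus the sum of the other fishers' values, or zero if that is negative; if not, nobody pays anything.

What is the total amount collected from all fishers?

6

Total value 107 ≥ cost 82, so it is built.
Fisher 1: others sum to 78; max(0, 82 - 78) = 4.
Fisher 2: others sum to 80; max(0, 82 - 80) = 2.
Fisher 3: others sum to 85; max(0, 82 - 85) = 0.
Fisher 4: others sum to 91; max(0, 82 - 91) = 0.
Fisher 5: others sum to 94; max(0, 82 - 94) = 0.
Total collected = 4 + 2 + 0 + 0 + 0 = 6.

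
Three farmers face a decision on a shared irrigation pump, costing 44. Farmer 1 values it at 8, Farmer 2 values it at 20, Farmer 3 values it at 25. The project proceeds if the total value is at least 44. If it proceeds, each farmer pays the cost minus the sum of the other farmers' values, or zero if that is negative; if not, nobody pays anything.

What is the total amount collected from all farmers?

27

Total value 53 ≥ cost 44, so it is built.
Farmer 1: others sum to 45; max(0, 44 - 45) = 0.
Farmer 2: others sum to 33; max(0, 44 - 33) = 11.
Farmer 3: others sum to 28; max(0, 44 - 28) = 16.
Total collected = 0 + 11 + 16 = 27.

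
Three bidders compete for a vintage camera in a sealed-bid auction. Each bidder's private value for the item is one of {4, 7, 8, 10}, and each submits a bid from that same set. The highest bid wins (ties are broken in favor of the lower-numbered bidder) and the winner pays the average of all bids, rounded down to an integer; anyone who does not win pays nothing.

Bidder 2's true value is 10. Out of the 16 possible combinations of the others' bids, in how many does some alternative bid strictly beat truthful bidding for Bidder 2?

6

Others bid (4, 4): truth gives 4; bid 7 gives 5 > 4. Violating.
Others bid (4, 7): truth gives 3; bid 7 gives 4 > 3. Violating.
Others bid (4, 8): truth gives 3; bid 8 gives 4 > 3. Violating.
Others bid (7, 4): truth gives 3; bid 8 gives 4 > 3. Violating.
Others bid (4, 10): truth gives 2; no alternative beats it.
Others bid (7, 10): truth gives 1; no alternative beats it.
(Checking all 16 profiles: 6 have a profitable deviation, 10 do not.)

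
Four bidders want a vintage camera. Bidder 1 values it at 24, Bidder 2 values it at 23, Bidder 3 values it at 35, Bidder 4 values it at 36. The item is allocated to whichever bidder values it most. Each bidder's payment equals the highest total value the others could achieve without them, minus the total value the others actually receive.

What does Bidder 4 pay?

35

Bidder 4 has the highest value and receives the item.
Without Bidder 4, the item would go to the next-highest value, 35, so the others could achieve 35.
With Bidder 4 present and winning, the others receive nothing, so their total is 0.
Payment = 35 - 0 = 35.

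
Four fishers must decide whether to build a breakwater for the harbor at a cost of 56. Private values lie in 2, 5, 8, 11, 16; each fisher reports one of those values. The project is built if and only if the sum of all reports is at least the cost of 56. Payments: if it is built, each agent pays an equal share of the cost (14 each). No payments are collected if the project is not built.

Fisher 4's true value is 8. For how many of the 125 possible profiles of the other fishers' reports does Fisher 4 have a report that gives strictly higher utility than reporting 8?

Others report (16, 16, 16): truth gives -6; report 2 gives 0 > -6. Violating.
Others report (2, 2, 2): truth gives 0; no alternative beats it.
Others report (2, 2, 5): truth gives 0; no alternative beats it.
(Checking all 125 profiles: 1 has a profitable deviation, 124 do not.)

1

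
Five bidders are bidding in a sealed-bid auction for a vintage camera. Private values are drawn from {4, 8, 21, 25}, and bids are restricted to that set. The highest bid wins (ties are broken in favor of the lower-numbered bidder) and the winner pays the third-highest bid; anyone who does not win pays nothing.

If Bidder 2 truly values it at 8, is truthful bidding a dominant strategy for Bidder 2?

Consider the case where Bidder 1 bids 4, Bidder 3 bids 4, Bidder 4 bids 4 and Bidder 5 bids 21.
Truthful bid 8: loses, pays 0, utility 0.
Bid 21 instead: wins, pays 4, utility 8 - 4 = 4.
Since 4 > 0, bidding 21 is strictly better here, so truthful bidding is not dominant.

No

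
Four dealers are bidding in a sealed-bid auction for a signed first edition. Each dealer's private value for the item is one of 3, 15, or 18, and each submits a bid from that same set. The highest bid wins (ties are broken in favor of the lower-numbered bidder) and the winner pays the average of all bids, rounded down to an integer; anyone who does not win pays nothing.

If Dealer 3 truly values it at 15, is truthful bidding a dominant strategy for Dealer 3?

Consider the case where Dealer 1 bids 3, Dealer 2 bids 3 and Dealer 4 bids 18.
Truthful bid 15: loses, pays 0, utility 0.
Bid 18 instead: wins, pays 10, utility 15 - 10 = 5.
Since 5 > 0, bidding 18 is strictly better here, so truthful bidding is not dominant.

No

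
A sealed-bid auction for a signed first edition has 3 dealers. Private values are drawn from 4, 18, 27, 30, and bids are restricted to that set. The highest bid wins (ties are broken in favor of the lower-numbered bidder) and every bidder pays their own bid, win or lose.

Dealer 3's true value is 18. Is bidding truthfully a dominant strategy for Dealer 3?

No

Consider the case where Dealer 1 bids 4 and Dealer 2 bids 18.
Truthful bid 18: loses but pays 18, utility -18.
Bid 4 instead: loses but pays 4, utility -4.
Since -4 > -18, bidding 4 is strictly better here, so truthful bidding is not dominant.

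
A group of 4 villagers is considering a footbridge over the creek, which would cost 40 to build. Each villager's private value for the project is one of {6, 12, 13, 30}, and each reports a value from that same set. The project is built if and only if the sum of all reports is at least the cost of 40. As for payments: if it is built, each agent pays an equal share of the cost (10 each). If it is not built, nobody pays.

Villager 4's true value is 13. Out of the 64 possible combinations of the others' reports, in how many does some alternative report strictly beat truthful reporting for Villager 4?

Others report (6, 6, 6): truth gives 0; report 30 gives 3 > 0. Violating.
Others report (6, 6, 12): truth gives 0; report 30 gives 3 > 0. Violating.
Others report (6, 6, 13): truth gives 0; report 30 gives 3 > 0. Violating.
Others report (6, 12, 6): truth gives 0; report 30 gives 3 > 0. Violating.
Others report (6, 6, 30): truth gives 3; no alternative beats it.
Others report (6, 12, 12): truth gives 3; no alternative beats it.
(Checking all 64 profiles: 7 have a profitable deviation, 57 do not.)

7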